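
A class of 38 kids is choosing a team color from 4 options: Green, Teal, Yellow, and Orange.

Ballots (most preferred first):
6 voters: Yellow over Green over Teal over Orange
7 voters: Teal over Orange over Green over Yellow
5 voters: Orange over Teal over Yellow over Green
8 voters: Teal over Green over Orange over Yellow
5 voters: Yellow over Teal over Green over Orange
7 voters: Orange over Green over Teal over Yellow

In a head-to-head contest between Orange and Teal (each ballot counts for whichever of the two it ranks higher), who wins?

Teal

Orange is ranked above Teal on 12 ballots; Teal above Orange on 26.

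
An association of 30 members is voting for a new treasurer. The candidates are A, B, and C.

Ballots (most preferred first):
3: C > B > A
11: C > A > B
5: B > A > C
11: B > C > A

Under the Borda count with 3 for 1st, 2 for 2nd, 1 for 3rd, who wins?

C

A: 3×1 + 11×2 + 5×2 + 11×1 = 46
B: 3×2 + 11×1 + 5×3 + 11×3 = 65
C: 3×3 + 11×3 + 5×1 + 11×2 = 69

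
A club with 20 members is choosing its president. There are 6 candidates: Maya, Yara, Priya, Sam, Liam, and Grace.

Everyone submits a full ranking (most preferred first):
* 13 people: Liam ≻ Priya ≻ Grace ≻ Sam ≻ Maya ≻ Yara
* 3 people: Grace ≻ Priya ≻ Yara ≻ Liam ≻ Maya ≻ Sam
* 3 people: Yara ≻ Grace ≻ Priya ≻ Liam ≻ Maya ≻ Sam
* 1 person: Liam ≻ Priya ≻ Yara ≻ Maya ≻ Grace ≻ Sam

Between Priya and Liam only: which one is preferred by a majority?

Priya is ranked above Liam on 6 ballots; Liam above Priya on 14.

Liam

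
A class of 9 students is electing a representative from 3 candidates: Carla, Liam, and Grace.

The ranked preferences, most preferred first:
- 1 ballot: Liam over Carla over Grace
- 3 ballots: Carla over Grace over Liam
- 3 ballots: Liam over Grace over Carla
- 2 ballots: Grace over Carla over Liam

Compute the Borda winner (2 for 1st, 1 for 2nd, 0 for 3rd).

Grace

Carla: 1×1 + 3×2 + 3×0 + 2×1 = 9
Liam: 1×2 + 3×0 + 3×2 + 2×0 = 8
Grace: 1×0 + 3×1 + 3×1 + 2×2 = 10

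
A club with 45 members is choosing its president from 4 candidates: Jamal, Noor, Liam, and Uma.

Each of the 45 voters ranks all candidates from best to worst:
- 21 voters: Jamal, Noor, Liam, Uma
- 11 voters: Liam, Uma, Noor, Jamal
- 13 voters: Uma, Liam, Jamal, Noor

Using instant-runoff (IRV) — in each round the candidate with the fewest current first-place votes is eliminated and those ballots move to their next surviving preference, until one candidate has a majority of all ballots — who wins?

Uma

Round 1: Jamal 21, Noor 0, Liam 11, Uma 13. Noor eliminated.
Round 2: Jamal 21, Liam 11, Uma 13. Liam eliminated.
Round 3: Jamal 21, Uma 24. Uma has a majority (≥23).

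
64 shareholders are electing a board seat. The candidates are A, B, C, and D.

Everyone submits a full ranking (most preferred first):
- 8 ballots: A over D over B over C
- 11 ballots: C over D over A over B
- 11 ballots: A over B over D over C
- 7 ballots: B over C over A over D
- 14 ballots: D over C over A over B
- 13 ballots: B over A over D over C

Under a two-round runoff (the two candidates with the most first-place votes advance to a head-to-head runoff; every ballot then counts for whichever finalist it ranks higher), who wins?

A

Round 1 first-place votes: A 19, B 20, C 11, D 14. B and A advance.
Runoff: B is ranked above A on 20 ballots, A above B on 44.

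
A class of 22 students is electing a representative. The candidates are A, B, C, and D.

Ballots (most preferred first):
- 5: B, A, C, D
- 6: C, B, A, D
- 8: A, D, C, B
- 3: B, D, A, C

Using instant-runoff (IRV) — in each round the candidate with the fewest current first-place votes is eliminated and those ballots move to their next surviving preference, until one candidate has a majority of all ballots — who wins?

Round 1: A 8, B 8, C 6, D 0. D eliminated.
Round 2: A 8, B 8, C 6. C eliminated.
Round 3: A 8, B 14. B has a majority (≥12).

B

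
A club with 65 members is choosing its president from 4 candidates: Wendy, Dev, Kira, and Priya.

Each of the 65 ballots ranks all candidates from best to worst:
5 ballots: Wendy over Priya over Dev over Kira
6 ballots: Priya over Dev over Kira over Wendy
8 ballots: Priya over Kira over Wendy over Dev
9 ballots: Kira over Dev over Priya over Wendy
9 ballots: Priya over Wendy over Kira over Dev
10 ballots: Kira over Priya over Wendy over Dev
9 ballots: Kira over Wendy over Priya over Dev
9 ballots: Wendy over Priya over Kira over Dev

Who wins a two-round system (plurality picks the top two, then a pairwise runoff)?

Priya

Round 1 first-place votes: Wendy 14, Dev 0, Kira 28, Priya 23. Kira and Priya advance.
Runoff: Kira is ranked above Priya on 28 ballots, Priya above Kira on 37.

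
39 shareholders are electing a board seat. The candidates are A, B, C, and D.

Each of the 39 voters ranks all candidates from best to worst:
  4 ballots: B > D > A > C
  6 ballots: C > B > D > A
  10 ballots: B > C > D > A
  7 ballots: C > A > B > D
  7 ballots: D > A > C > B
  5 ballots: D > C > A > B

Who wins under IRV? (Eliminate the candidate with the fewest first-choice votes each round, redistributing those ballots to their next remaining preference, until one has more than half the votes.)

Round 1: A 0, B 14, C 13, D 12. A eliminated.
Round 2: B 14, C 13, D 12. D eliminated.
Round 3: B 14, C 25. C has a majority (≥20).

C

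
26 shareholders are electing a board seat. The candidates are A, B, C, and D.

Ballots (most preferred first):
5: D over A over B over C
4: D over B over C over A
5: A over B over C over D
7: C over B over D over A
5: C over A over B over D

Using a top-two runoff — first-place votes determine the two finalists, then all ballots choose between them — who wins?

C

Round 1 first-place votes: A 5, B 0, C 12, D 9. C and D advance.
Runoff: C is ranked above D on 17 ballots, D above C on 9.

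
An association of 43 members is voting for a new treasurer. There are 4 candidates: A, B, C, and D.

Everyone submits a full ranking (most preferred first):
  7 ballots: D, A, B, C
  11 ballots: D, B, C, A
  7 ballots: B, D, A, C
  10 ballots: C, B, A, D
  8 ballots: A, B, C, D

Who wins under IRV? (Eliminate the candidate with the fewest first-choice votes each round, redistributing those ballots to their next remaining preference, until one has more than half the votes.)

D

Round 1: A 8, B 7, C 10, D 18. B eliminated.
Round 2: A 8, C 10, D 25. D has a majority (≥22).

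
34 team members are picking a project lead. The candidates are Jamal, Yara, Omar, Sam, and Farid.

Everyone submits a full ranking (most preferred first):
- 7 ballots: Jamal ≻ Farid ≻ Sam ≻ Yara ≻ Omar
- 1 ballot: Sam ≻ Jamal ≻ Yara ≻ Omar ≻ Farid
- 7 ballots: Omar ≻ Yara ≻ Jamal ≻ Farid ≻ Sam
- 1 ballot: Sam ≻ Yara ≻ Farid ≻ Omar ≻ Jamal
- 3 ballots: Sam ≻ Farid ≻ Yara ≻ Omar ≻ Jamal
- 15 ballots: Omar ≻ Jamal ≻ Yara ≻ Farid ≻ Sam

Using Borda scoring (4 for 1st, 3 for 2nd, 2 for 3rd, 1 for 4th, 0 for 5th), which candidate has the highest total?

Omar

Jamal: 7×4 + 1×3 + 7×2 + 1×0 + 3×0 + 15×3 = 90
Yara: 7×1 + 1×2 + 7×3 + 1×3 + 3×2 + 15×2 = 69
Omar: 7×0 + 1×1 + 7×4 + 1×1 + 3×1 + 15×4 = 93
Sam: 7×2 + 1×4 + 7×0 + 1×4 + 3×4 + 15×0 = 34
Farid: 7×3 + 1×0 + 7×1 + 1×2 + 3×3 + 15×1 = 54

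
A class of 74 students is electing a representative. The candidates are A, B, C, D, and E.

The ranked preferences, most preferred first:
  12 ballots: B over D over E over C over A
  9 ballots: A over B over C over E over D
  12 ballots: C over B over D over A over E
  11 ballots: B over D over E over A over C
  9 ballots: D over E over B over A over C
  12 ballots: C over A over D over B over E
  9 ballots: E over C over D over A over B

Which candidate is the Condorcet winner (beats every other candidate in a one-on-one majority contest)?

B

B vs A: 44–30
B vs C: 41–33
B vs D: 44–30
B vs E: 56–18
B beats every other candidate.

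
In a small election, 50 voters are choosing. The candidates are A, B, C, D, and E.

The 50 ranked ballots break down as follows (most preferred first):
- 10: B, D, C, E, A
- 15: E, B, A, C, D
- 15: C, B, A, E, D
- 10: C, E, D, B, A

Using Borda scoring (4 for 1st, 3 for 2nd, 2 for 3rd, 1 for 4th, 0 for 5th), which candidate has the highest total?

A: 10×0 + 15×2 + 15×2 + 10×0 = 60
B: 10×4 + 15×3 + 15×3 + 10×1 = 140
C: 10×2 + 15×1 + 15×4 + 10×4 = 135
D: 10×3 + 15×0 + 15×0 + 10×2 = 50
E: 10×1 + 15×4 + 15×1 + 10×3 = 115

B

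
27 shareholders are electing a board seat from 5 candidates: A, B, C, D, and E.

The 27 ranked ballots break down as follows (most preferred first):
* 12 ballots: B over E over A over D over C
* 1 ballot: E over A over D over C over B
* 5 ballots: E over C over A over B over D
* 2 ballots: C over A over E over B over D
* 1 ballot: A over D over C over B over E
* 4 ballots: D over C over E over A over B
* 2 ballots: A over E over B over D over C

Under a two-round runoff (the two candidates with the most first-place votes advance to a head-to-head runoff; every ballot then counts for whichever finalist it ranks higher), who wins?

Round 1 first-place votes: A 3, B 12, C 2, D 4, E 6. B and E advance.
Runoff: B is ranked above E on 13 ballots, E above B on 14.

E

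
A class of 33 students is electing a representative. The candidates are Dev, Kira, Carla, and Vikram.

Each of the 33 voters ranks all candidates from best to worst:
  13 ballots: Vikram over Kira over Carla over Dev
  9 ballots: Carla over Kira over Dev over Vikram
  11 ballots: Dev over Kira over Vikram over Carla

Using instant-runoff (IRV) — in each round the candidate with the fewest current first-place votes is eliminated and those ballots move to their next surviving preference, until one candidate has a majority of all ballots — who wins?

Round 1: Dev 11, Kira 0, Carla 9, Vikram 13. Kira eliminated.
Round 2: Dev 11, Carla 9, Vikram 13. Carla eliminated.
Round 3: Dev 20, Vikram 13. Dev has a majority (≥17).

Dev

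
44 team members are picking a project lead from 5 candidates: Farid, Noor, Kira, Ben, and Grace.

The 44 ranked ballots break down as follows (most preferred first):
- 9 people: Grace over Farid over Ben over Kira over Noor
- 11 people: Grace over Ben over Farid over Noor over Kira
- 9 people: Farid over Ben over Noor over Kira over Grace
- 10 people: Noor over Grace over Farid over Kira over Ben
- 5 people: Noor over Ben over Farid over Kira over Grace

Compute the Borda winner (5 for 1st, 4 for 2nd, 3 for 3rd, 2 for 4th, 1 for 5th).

Farid

Farid: 9×4 + 11×3 + 9×5 + 10×3 + 5×3 = 159
Noor: 9×1 + 11×2 + 9×3 + 10×5 + 5×5 = 133
Kira: 9×2 + 11×1 + 9×2 + 10×2 + 5×2 = 77
Ben: 9×3 + 11×4 + 9×4 + 10×1 + 5×4 = 137
Grace: 9×5 + 11×5 + 9×1 + 10×4 + 5×1 = 154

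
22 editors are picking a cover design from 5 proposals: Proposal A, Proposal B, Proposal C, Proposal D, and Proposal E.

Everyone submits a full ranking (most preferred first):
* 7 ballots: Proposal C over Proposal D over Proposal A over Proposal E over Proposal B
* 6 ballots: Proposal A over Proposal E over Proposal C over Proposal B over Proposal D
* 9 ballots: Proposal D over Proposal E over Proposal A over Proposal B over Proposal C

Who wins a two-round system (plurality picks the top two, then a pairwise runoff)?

Proposal C

Round 1 first-place votes: Proposal A 6, Proposal B 0, Proposal C 7, Proposal D 9, Proposal E 0. Proposal D and Proposal C advance.
Runoff: Proposal D is ranked above Proposal C on 9 ballots, Proposal C above Proposal D on 13.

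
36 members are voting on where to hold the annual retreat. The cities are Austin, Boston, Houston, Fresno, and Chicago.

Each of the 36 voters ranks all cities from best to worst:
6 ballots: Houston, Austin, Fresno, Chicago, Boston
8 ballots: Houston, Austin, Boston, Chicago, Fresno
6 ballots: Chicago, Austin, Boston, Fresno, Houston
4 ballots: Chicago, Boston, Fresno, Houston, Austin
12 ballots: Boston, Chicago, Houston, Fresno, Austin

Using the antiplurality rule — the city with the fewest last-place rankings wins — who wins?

Last-place votes: Austin 16, Boston 6, Houston 6, Fresno 8, Chicago 0.

Chicago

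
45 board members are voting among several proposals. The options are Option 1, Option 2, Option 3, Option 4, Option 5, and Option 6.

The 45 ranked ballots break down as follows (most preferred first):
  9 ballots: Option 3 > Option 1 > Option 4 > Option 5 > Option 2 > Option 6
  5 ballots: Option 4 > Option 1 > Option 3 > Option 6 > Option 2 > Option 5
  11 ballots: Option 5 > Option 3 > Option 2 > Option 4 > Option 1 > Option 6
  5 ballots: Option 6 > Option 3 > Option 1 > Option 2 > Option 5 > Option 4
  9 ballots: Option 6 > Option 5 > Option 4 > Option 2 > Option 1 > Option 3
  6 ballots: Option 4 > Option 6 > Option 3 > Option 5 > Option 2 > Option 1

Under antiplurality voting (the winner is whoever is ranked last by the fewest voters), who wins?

Last-place votes: Option 1 6, Option 2 0, Option 3 9, Option 4 5, Option 5 5, Option 6 20.

Option 2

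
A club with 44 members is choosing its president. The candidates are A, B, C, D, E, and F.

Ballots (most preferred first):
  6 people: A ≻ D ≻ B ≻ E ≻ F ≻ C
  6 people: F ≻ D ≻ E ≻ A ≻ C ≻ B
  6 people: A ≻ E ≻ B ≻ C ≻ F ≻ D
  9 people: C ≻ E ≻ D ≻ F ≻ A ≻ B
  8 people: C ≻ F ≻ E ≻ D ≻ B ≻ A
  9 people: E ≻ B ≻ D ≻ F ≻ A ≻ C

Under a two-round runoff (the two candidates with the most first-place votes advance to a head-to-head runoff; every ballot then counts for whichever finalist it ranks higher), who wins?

A

Round 1 first-place votes: A 12, B 0, C 17, D 0, E 9, F 6. C and A advance.
Runoff: C is ranked above A on 17 ballots, A above C on 27.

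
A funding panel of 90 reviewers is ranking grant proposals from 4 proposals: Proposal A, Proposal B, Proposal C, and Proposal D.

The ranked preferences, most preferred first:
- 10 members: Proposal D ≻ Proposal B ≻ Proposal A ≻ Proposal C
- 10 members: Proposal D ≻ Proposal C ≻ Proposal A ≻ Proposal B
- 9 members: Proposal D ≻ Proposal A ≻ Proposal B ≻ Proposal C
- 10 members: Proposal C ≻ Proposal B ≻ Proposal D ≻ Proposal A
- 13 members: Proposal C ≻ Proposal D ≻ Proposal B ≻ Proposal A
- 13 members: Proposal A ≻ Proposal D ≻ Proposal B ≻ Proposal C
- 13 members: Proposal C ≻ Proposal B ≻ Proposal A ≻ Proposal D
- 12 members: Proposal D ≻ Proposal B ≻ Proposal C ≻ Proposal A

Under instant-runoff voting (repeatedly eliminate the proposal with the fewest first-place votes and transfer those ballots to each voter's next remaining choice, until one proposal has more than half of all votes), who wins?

Proposal D

Round 1: Proposal A 13, Proposal B 0, Proposal C 36, Proposal D 41. Proposal B eliminated.
Round 2: Proposal A 13, Proposal C 36, Proposal D 41. Proposal A eliminated.
Round 3: Proposal C 36, Proposal D 54. Proposal D has a majority (≥46).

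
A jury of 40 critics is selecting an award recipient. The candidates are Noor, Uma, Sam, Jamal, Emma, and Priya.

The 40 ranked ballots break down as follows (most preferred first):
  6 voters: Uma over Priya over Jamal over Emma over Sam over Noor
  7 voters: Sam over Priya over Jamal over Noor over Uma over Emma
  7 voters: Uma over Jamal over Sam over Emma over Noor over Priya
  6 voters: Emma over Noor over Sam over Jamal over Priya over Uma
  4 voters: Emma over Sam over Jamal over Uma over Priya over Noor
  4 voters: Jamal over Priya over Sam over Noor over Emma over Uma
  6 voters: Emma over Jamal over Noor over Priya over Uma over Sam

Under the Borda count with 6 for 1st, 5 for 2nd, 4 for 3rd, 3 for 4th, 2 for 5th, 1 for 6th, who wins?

Jamal

Noor: 6×1 + 7×3 + 7×2 + 6×5 + 4×1 + 4×3 + 6×4 = 111
Uma: 6×6 + 7×2 + 7×6 + 6×1 + 4×3 + 4×1 + 6×2 = 126
Sam: 6×2 + 7×6 + 7×4 + 6×4 + 4×5 + 4×4 + 6×1 = 148
Jamal: 6×4 + 7×4 + 7×5 + 6×3 + 4×4 + 4×6 + 6×5 = 175
Emma: 6×3 + 7×1 + 7×3 + 6×6 + 4×6 + 4×2 + 6×6 = 150
Priya: 6×5 + 7×5 + 7×1 + 6×2 + 4×2 + 4×5 + 6×3 = 130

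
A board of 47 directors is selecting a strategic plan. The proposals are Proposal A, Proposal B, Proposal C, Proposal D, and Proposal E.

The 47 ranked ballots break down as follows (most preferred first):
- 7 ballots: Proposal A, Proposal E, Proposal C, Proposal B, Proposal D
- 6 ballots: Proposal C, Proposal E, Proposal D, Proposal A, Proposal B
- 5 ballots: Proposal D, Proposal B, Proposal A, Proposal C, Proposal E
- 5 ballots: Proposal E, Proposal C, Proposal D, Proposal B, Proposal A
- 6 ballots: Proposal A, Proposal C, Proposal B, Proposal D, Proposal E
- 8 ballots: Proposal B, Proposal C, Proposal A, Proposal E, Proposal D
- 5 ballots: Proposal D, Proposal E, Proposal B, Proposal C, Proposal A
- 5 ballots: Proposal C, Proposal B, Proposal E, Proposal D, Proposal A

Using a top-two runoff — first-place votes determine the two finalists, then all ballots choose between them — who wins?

Proposal C

Round 1 first-place votes: Proposal A 13, Proposal B 8, Proposal C 11, Proposal D 10, Proposal E 5. Proposal A and Proposal C advance.
Runoff: Proposal A is ranked above Proposal C on 18 ballots, Proposal C above Proposal A on 29.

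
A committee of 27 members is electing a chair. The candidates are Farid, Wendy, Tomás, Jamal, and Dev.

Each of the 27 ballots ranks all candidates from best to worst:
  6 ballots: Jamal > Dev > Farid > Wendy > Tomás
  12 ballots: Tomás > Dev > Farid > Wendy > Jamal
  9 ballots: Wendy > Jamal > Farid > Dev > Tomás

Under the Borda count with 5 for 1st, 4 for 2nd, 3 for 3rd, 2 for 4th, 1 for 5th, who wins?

Dev

Farid: 6×3 + 12×3 + 9×3 = 81
Wendy: 6×2 + 12×2 + 9×5 = 81
Tomás: 6×1 + 12×5 + 9×1 = 75
Jamal: 6×5 + 12×1 + 9×4 = 78
Dev: 6×4 + 12×4 + 9×2 = 90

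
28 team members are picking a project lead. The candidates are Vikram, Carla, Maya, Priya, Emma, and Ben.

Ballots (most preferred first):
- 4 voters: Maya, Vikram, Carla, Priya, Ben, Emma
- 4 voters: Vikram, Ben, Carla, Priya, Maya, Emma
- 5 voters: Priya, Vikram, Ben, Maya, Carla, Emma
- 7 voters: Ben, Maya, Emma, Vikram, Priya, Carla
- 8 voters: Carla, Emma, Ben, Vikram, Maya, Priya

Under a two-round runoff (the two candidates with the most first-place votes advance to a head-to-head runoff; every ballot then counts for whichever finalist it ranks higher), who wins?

Round 1 first-place votes: Vikram 4, Carla 8, Maya 4, Priya 5, Emma 0, Ben 7. Carla and Ben advance.
Runoff: Carla is ranked above Ben on 12 ballots, Ben above Carla on 16.

Ben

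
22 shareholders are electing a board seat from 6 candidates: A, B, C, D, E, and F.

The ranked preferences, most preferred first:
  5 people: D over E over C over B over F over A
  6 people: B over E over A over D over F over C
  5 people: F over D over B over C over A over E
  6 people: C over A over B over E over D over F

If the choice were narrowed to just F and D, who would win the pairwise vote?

F is ranked above D on 5 ballots; D above F on 17.

D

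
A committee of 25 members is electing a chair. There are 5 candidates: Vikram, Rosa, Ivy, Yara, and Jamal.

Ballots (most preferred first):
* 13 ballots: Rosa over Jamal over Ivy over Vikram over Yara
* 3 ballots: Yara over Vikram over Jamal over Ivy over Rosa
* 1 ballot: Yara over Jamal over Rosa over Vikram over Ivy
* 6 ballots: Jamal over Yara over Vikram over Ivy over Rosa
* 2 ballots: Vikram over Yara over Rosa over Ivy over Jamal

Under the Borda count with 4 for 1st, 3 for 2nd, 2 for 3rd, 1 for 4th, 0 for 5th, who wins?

Vikram: 13×1 + 3×3 + 1×1 + 6×2 + 2×4 = 43
Rosa: 13×4 + 3×0 + 1×2 + 6×0 + 2×2 = 58
Ivy: 13×2 + 3×1 + 1×0 + 6×1 + 2×1 = 37
Yara: 13×0 + 3×4 + 1×4 + 6×3 + 2×3 = 40
Jamal: 13×3 + 3×2 + 1×3 + 6×4 + 2×0 = 72

Jamal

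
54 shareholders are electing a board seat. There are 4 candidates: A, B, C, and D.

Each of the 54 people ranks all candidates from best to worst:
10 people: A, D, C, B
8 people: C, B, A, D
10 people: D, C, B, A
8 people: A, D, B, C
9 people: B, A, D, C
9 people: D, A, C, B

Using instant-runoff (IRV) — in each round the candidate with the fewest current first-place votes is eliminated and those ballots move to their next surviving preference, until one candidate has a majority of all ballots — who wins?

Round 1: A 18, B 9, C 8, D 19. C eliminated.
Round 2: A 18, B 17, D 19. B eliminated.
Round 3: A 35, D 19. A has a majority (≥28).

A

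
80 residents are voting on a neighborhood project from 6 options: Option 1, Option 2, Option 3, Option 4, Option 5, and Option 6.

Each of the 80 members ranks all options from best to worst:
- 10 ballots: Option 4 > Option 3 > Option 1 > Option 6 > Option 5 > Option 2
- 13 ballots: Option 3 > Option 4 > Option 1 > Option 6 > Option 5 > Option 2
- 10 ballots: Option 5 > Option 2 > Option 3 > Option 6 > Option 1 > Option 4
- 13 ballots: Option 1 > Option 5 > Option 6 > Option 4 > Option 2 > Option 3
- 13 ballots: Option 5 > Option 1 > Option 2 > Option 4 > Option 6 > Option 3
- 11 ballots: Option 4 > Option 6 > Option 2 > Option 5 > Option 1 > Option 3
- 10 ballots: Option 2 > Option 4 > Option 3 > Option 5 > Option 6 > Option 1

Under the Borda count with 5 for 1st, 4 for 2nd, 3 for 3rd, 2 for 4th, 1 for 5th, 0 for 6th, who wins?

Option 1: 10×3 + 13×3 + 10×1 + 13×5 + 13×4 + 11×1 + 10×0 = 207
Option 2: 10×0 + 13×0 + 10×4 + 13×1 + 13×3 + 11×3 + 10×5 = 175
Option 3: 10×4 + 13×5 + 10×3 + 13×0 + 13×0 + 11×0 + 10×3 = 165
Option 4: 10×5 + 13×4 + 10×0 + 13×2 + 13×2 + 11×5 + 10×4 = 249
Option 5: 10×1 + 13×1 + 10×5 + 13×4 + 13×5 + 11×2 + 10×2 = 232
Option 6: 10×2 + 13×2 + 10×2 + 13×3 + 13×1 + 11×4 + 10×1 = 172

Option 4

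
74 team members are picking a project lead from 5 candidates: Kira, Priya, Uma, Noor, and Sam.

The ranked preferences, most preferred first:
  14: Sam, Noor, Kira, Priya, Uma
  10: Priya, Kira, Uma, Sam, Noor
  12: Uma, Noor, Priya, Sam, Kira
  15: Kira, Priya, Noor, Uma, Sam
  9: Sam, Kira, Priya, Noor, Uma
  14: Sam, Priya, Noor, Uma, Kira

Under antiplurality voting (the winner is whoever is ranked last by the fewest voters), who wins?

Last-place votes: Kira 26, Priya 0, Uma 23, Noor 10, Sam 15.

Priya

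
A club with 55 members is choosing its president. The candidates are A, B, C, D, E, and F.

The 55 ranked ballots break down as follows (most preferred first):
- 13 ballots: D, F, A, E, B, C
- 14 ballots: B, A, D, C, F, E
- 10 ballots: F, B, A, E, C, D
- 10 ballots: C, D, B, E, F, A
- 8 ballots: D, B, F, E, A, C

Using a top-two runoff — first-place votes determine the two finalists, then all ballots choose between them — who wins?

Round 1 first-place votes: A 0, B 14, C 10, D 21, E 0, F 10. D and B advance.
Runoff: D is ranked above B on 31 ballots, B above D on 24.

D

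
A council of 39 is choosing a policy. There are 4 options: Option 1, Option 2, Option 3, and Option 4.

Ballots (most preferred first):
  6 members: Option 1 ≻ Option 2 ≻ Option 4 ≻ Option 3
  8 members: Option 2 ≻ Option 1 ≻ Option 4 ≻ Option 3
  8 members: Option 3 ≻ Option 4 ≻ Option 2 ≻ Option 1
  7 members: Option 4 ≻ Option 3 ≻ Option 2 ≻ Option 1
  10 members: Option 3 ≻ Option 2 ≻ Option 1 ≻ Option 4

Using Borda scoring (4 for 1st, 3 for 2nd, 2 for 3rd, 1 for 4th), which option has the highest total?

Option 2

Option 1: 6×4 + 8×3 + 8×1 + 7×1 + 10×2 = 83
Option 2: 6×3 + 8×4 + 8×2 + 7×2 + 10×3 = 110
Option 3: 6×1 + 8×1 + 8×4 + 7×3 + 10×4 = 107
Option 4: 6×2 + 8×2 + 8×3 + 7×4 + 10×1 = 90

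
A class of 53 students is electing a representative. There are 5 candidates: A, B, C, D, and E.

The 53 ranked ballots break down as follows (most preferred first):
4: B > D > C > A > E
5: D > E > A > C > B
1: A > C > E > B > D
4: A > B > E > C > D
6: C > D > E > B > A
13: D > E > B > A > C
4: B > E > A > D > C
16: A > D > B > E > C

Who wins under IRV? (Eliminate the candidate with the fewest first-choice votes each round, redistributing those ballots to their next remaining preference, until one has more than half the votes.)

D

Round 1: A 21, B 8, C 6, D 18, E 0. E eliminated.
Round 2: A 21, B 8, C 6, D 18. C eliminated.
Round 3: A 21, B 8, D 24. B eliminated.
Round 4: A 25, D 28. D has a majority (≥27).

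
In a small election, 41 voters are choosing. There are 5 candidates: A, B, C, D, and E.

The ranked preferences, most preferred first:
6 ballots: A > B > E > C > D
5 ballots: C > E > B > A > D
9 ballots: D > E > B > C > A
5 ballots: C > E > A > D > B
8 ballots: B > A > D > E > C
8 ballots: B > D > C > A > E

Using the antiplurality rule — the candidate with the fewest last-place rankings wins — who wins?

B

Last-place votes: A 9, B 5, C 8, D 11, E 8.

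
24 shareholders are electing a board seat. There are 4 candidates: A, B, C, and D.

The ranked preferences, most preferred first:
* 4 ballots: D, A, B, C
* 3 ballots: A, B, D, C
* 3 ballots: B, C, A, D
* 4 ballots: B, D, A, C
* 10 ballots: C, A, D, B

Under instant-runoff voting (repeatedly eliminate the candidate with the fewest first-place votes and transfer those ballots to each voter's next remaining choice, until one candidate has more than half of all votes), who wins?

Round 1: A 3, B 7, C 10, D 4. A eliminated.
Round 2: B 10, C 10, D 4. D eliminated.
Round 3: B 14, C 10. B has a majority (≥13).

B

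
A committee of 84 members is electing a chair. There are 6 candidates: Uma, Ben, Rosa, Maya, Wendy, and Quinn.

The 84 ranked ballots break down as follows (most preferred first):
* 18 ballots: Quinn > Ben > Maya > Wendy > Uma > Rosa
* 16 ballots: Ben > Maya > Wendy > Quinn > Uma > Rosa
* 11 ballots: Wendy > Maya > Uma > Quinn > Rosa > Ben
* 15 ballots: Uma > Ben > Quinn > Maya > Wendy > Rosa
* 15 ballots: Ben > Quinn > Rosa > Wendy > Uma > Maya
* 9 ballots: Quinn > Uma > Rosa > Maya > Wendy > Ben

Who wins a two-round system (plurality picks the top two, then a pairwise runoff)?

Round 1 first-place votes: Uma 15, Ben 31, Rosa 0, Maya 0, Wendy 11, Quinn 27. Ben and Quinn advance.
Runoff: Ben is ranked above Quinn on 46 ballots, Quinn above Ben on 38.

Ben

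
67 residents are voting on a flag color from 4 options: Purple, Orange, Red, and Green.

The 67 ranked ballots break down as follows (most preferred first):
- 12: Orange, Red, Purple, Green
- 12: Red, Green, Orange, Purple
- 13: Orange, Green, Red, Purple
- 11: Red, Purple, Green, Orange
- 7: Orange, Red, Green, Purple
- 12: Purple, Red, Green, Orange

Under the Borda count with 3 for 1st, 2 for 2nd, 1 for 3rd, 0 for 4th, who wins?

Red

Purple: 12×1 + 12×0 + 13×0 + 11×2 + 7×0 + 12×3 = 70
Orange: 12×3 + 12×1 + 13×3 + 11×0 + 7×3 + 12×0 = 108
Red: 12×2 + 12×3 + 13×1 + 11×3 + 7×2 + 12×2 = 144
Green: 12×0 + 12×2 + 13×2 + 11×1 + 7×1 + 12×1 = 80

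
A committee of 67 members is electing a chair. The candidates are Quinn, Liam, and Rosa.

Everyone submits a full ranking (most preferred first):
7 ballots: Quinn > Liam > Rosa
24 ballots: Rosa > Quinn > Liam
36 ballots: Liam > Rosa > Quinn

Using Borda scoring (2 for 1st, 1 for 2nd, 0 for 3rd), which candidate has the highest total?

Quinn: 7×2 + 24×1 + 36×0 = 38
Liam: 7×1 + 24×0 + 36×2 = 79
Rosa: 7×0 + 24×2 + 36×1 = 84

Rosa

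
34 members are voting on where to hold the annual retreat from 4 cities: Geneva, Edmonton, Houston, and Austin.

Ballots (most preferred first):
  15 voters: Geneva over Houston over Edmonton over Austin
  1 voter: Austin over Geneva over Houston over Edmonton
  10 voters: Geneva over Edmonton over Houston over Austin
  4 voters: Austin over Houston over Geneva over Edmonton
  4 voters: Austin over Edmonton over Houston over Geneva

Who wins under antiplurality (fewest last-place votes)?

Last-place votes: Geneva 4, Edmonton 5, Houston 0, Austin 25.

Houston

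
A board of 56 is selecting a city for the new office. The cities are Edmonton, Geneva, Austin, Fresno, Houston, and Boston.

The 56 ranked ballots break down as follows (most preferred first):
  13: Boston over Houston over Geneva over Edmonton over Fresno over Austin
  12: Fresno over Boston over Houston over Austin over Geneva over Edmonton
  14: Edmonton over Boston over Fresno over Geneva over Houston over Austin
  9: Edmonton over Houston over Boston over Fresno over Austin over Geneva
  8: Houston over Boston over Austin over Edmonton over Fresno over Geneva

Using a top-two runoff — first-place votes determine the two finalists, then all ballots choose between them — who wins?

Round 1 first-place votes: Edmonton 23, Geneva 0, Austin 0, Fresno 12, Houston 8, Boston 13. Edmonton and Boston advance.
Runoff: Edmonton is ranked above Boston on 23 ballots, Boston above Edmonton on 33.

Boston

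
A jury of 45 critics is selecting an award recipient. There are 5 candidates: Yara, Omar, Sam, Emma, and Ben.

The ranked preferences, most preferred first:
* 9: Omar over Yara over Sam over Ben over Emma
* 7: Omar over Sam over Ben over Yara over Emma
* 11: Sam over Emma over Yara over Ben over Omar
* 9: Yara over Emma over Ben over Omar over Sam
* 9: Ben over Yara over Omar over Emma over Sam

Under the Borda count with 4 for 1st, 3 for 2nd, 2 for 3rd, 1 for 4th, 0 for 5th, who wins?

Yara: 9×3 + 7×1 + 11×2 + 9×4 + 9×3 = 119
Omar: 9×4 + 7×4 + 11×0 + 9×1 + 9×2 = 91
Sam: 9×2 + 7×3 + 11×4 + 9×0 + 9×0 = 83
Emma: 9×0 + 7×0 + 11×3 + 9×3 + 9×1 = 69
Ben: 9×1 + 7×2 + 11×1 + 9×2 + 9×4 = 88

Yara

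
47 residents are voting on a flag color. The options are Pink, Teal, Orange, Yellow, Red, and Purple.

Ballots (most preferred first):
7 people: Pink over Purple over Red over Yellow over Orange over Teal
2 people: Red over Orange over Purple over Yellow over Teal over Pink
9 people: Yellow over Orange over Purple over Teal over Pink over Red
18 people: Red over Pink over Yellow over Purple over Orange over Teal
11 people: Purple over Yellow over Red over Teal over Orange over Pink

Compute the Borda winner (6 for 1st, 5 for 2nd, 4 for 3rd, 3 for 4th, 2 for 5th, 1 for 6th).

Yellow

Pink: 7×6 + 2×1 + 9×2 + 18×5 + 11×1 = 163
Teal: 7×1 + 2×2 + 9×3 + 18×1 + 11×3 = 89
Orange: 7×2 + 2×5 + 9×5 + 18×2 + 11×2 = 127
Yellow: 7×3 + 2×3 + 9×6 + 18×4 + 11×5 = 208
Red: 7×4 + 2×6 + 9×1 + 18×6 + 11×4 = 201
Purple: 7×5 + 2×4 + 9×4 + 18×3 + 11×6 = 199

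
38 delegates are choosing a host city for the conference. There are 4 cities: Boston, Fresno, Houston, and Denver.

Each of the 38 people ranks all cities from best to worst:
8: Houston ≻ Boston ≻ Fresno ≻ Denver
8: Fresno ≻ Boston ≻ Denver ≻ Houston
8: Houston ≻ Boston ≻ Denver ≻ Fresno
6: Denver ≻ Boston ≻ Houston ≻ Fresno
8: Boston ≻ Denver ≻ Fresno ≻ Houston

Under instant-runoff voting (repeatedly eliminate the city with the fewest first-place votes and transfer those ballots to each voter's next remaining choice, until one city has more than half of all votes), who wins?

Boston

Round 1: Boston 8, Fresno 8, Houston 16, Denver 6. Denver eliminated.
Round 2: Boston 14, Fresno 8, Houston 16. Fresno eliminated.
Round 3: Boston 22, Houston 16. Boston has a majority (≥20).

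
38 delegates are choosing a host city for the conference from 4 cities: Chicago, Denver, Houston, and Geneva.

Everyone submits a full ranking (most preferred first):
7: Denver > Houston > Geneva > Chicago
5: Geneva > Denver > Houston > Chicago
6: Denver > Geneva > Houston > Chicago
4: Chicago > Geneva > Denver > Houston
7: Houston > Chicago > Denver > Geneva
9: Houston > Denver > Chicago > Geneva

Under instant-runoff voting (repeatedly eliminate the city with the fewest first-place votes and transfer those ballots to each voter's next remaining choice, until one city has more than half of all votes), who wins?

Round 1: Chicago 4, Denver 13, Houston 16, Geneva 5. Chicago eliminated.
Round 2: Denver 13, Houston 16, Geneva 9. Geneva eliminated.
Round 3: Denver 22, Houston 16. Denver has a majority (≥20).

Denver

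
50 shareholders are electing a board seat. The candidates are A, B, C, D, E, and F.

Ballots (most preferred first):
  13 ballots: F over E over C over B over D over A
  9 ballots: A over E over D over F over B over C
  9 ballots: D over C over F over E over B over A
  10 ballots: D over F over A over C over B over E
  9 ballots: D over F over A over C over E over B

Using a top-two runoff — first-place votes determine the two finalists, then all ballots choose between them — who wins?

Round 1 first-place votes: A 9, B 0, C 0, D 28, E 0, F 13. D and F advance.
Runoff: D is ranked above F on 37 ballots, F above D on 13.

D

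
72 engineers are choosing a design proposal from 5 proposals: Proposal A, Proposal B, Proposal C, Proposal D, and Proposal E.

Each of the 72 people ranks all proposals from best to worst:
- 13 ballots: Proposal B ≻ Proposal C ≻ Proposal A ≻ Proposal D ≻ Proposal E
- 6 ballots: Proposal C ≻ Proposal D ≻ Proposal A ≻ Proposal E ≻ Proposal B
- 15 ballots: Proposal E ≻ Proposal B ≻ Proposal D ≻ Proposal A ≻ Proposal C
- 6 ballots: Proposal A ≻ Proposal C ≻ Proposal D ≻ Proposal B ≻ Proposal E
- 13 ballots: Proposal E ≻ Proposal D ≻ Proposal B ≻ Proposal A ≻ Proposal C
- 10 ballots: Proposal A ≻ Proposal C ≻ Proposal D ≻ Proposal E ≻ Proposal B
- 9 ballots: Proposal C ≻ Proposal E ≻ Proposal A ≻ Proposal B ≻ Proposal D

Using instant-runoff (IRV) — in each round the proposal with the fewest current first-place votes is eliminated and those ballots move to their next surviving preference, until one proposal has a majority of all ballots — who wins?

Proposal C

Round 1: Proposal A 16, Proposal B 13, Proposal C 15, Proposal D 0, Proposal E 28. Proposal D eliminated.
Round 2: Proposal A 16, Proposal B 13, Proposal C 15, Proposal E 28. Proposal B eliminated.
Round 3: Proposal A 16, Proposal C 28, Proposal E 28. Proposal A eliminated.
Round 4: Proposal C 44, Proposal E 28. Proposal C has a majority (≥37).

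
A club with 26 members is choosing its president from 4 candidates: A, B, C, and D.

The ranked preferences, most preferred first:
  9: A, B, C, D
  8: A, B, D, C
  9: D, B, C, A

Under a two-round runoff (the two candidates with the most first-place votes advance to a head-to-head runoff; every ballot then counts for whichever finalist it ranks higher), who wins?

A

Round 1 first-place votes: A 17, B 0, C 0, D 9. A and D advance.
Runoff: A is ranked above D on 17 ballots, D above A on 9.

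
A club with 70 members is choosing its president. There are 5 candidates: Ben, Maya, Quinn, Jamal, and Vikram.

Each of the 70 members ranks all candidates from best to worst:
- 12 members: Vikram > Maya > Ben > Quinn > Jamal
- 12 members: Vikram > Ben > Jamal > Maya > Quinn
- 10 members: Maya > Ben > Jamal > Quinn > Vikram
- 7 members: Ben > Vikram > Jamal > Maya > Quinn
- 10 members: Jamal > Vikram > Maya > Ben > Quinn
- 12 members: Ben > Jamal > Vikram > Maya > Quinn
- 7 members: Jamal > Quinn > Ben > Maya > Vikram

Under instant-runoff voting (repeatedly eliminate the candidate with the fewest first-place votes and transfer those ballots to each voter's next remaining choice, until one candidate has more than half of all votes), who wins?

Round 1: Ben 19, Maya 10, Quinn 0, Jamal 17, Vikram 24. Quinn eliminated.
Round 2: Ben 19, Maya 10, Jamal 17, Vikram 24. Maya eliminated.
Round 3: Ben 29, Jamal 17, Vikram 24. Jamal eliminated.
Round 4: Ben 36, Vikram 34. Ben has a majority (≥36).

Ben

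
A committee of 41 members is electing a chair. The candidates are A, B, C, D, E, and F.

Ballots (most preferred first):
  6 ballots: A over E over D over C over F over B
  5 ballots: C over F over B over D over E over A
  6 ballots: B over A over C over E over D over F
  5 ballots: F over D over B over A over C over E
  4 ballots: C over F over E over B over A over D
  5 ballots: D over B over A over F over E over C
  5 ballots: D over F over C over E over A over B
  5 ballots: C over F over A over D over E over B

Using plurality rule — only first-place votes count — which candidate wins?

C

First-place votes: A 6, B 6, C 14, D 10, E 0, F 5.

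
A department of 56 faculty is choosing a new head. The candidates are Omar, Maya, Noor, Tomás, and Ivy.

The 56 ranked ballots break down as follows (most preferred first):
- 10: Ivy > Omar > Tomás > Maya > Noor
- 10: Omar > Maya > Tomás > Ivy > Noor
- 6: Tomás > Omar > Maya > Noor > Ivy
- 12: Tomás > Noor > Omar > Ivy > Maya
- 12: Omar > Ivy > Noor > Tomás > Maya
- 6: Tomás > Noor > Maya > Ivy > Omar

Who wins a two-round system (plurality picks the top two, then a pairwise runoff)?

Round 1 first-place votes: Omar 22, Maya 0, Noor 0, Tomás 24, Ivy 10. Tomás and Omar advance.
Runoff: Tomás is ranked above Omar on 24 ballots, Omar above Tomás on 32.

Omar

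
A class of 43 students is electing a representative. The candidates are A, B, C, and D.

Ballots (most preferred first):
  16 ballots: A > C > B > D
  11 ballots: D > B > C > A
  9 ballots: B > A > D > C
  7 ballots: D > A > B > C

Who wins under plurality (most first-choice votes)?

First-place votes: A 16, B 9, C 0, D 18.

D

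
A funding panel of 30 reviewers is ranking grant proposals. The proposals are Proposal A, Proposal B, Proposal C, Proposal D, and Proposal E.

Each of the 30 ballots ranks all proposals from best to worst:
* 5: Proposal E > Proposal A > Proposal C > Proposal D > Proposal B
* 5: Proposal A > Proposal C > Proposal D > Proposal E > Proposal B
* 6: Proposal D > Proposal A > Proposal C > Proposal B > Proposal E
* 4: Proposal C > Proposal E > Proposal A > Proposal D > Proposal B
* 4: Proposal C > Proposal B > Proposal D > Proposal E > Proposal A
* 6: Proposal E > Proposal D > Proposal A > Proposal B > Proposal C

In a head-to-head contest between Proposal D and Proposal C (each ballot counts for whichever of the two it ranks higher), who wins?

Proposal C

Proposal D is ranked above Proposal C on 12 ballots; Proposal C above Proposal D on 18.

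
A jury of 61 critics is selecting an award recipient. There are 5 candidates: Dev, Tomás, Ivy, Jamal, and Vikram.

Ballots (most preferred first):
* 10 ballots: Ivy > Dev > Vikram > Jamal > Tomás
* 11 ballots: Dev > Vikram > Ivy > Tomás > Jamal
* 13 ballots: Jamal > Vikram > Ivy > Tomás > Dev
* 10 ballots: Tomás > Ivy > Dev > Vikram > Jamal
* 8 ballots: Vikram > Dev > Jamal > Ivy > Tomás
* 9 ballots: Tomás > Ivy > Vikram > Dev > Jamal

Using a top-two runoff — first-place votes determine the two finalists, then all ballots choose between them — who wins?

Jamal

Round 1 first-place votes: Dev 11, Tomás 19, Ivy 10, Jamal 13, Vikram 8. Tomás and Jamal advance.
Runoff: Tomás is ranked above Jamal on 30 ballots, Jamal above Tomás on 31.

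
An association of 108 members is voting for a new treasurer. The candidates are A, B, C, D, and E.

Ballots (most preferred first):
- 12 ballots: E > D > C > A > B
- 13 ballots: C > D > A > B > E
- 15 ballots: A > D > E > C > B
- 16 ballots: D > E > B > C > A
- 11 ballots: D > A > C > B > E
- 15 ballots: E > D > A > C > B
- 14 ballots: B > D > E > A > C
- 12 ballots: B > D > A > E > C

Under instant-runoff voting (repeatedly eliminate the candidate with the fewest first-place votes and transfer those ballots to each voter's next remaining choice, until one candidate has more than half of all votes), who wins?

D

Round 1: A 15, B 26, C 13, D 27, E 27. C eliminated.
Round 2: A 15, B 26, D 40, E 27. A eliminated.
Round 3: B 26, D 55, E 27. D has a majority (≥55).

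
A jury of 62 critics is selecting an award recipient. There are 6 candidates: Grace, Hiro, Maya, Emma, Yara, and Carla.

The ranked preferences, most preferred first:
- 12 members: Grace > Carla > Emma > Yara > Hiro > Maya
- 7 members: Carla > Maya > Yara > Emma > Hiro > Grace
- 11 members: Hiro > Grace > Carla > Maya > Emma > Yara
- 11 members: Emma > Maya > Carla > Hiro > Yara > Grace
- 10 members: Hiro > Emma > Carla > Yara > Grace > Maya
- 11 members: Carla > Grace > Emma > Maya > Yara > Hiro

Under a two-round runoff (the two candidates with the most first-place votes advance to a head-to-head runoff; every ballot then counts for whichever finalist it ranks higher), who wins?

Carla

Round 1 first-place votes: Grace 12, Hiro 21, Maya 0, Emma 11, Yara 0, Carla 18. Hiro and Carla advance.
Runoff: Hiro is ranked above Carla on 21 ballots, Carla above Hiro on 41.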